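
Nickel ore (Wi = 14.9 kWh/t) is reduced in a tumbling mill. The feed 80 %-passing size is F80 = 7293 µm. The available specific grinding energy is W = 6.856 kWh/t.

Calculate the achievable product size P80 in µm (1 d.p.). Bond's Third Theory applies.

P80 = 300.1 µm

W = 10 Wi (P80^-0.5 − F80^-0.5)
⇒ 1/√P80 = W/(10·Wi) + 1/√F80
  = 6.8560/(10·14.9) + 1/√7293 = 0.046013 + 0.011710 = 0.057723
P80 = (1/0.057723)² = 17.3241² = 300.12 µm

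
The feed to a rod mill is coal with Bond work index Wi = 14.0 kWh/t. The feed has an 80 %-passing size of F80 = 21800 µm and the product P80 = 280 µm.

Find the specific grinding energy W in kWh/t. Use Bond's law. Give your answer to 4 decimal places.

W = 10 Wi (1/√P80 − 1/√F80)  [Bond]
1/√280 = 0.059761;  1/√21800 = 0.006773
W = 10·14.0·(0.059761 − 0.006773) = 7.4184 kWh/t

W = 7.4184 kWh/t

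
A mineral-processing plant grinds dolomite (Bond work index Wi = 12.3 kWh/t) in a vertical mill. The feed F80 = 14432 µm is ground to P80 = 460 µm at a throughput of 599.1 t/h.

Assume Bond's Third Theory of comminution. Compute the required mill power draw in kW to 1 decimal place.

P = 2822.4 kW

Bond:  W = 10 Wi (1/√P − 1/√F)
W = 10·12.3·(1/√460 − 1/√14432) = 10·12.3·(0.038301) = 4.7110 kWh/t
P_mill = W·ṁ = 4.7110·599.1 = 2822.4 kW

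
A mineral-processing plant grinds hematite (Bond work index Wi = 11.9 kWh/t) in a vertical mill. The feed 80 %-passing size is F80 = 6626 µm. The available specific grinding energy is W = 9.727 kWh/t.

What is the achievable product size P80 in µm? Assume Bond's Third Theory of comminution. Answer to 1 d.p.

P80 = 113.1 µm

Bond:  W = 10 Wi (1/√P − 1/√F)
⇒ 1/√P80 = W/(10 Wi) + 1/√F80
  = 9.7270/(10·11.9) + 1/√6626 = 0.081739 + 0.012285 = 0.094024
P80 = (1/0.094024)² = 10.6355² = 113.11 µm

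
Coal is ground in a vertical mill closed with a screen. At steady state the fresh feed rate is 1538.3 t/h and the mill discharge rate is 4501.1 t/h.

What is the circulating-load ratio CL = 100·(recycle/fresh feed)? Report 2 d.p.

Discharge = new feed + return, hence
R = M − F = 4501.1 − 1538.3 = 2962.8 t/h
CL = 100·R/F = 100·2962.8/1538.3 = 192.60 %

CL = 192.60 %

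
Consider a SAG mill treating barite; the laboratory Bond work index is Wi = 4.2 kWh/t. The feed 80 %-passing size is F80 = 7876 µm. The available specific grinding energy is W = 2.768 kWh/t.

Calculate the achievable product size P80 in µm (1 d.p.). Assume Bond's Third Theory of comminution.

W_Bond = 10·Wi·(1/√P₈₀ − 1/√F₈₀)
⇒ 1/√P80 = W/(10 Wi) + 1/√F80
  = 2.7680/(10·4.2) + 1/√7876 = 0.065905 + 0.011268 = 0.077173
P80 = (1/0.077173)² = 12.9579² = 167.91 µm

P80 = 167.9 µm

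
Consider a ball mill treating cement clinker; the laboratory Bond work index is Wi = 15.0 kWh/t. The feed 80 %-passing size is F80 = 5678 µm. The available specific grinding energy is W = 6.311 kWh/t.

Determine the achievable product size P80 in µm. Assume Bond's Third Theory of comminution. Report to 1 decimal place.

W = 10·Wi·[P80^(−½) − F80^(−½)]
P80^-0.5 = F80^-0.5 + W/(10 Wi)
  = 6.3110/(10·15.0) + 1/√5678 = 0.042073 + 0.013271 = 0.055344
P80 = (1/0.055344)² = 18.0687² = 326.48 µm

P80 = 326.5 µm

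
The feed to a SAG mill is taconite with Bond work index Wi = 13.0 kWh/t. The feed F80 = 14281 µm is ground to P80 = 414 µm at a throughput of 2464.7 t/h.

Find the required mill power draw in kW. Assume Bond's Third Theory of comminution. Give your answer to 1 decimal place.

W = 10·Wi·(P80^(-½) − F80^(-½))
W = 10·13.0·(1/√414 − 1/√14281) = 10·13.0·(0.040779) = 5.3013 kWh/t
Power = W × throughput = 5.3013 kWh/t × 2464.7 t/h = 13066.1 kW

P = 13066.1 kW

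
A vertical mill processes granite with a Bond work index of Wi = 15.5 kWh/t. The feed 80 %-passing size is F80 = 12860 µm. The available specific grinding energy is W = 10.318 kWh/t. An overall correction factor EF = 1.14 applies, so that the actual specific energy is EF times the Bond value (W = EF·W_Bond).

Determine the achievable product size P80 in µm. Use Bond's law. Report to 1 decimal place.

W = 10·Wi·[P80^(−½) − F80^(−½)]
W_Bond = W / EF = 10.318 / 1.14 = 9.0509 kWh/t
P80^(−½) = W_Bond/(10 Wi) + F80^(−½)
  = 9.0509/(10·15.5) + 1/√12860 = 0.058393 + 0.008818 = 0.067211
P80 = (1/0.067211)² = 14.8785² = 221.37 µm

P80 = 221.4 µm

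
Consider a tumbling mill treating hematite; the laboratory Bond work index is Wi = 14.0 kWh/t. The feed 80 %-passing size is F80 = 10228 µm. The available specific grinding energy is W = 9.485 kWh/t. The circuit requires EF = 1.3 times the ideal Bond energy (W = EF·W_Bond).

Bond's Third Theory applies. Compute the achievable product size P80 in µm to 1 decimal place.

P80 = 260.1 µm

W = 10 Wi / √P80 − 10 Wi / √F80
W_Bond = W / EF = 9.485 / 1.3 = 7.2962 kWh/t
P80^-0.5 = F80^-0.5 + W_Bond/(10 Wi)
  = 7.2962/(10·14.0) + 1/√10228 = 0.052115 + 0.009888 = 0.062003
P80 = (1/0.062003)² = 16.1282² = 260.12 µm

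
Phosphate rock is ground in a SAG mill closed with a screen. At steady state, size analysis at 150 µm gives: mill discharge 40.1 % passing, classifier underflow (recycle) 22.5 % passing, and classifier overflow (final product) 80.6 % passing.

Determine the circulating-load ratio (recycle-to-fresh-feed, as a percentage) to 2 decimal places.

Balance %-passing 150 µm (r = R/F):
(1+r)·d = r·u + o ⇒ r = (o−d)/(d−u)
r = (80.6 − 40.1)/(40.1 − 22.5) = 40.5/17.6 = 2.3011
CL = 100·r = 230.11 %

CL = 230.11 %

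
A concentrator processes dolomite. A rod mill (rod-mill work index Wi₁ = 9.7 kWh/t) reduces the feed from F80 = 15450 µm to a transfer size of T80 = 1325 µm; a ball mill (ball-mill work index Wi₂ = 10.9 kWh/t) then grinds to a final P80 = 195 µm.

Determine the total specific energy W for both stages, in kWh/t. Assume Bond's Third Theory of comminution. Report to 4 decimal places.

W_Bond = 10·Wi·(1/√P₈₀ − 1/√F₈₀)
Stage 1 (15450→1325 µm, Wi₁=9.7): W₁ = 10·9.7·(0.027472 − 0.008045) = 1.8844 kWh/t
Stage 2 (1325→195 µm, Wi₂=10.9): W₂ = 10·10.9·(0.071611 − 0.027472) = 4.8112 kWh/t
W = W₁ + W₂ = 1.8844 + 4.8112 = 6.6956 kWh/t

W = 6.6956 kWh/t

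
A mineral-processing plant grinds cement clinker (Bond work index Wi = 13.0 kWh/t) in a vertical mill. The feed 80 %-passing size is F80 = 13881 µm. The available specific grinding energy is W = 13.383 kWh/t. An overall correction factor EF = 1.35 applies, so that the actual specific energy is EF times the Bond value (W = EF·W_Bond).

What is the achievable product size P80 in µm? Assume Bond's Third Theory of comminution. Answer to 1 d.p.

W = 10·Wi·[P80^(−½) − F80^(−½)]
W_Bond = W / EF = 13.383 / 1.35 = 9.9133 kWh/t
1/√P80 = 1/√F80 + W_Bond/(10·Wi)
  = 9.9133/(10·13.0) + 1/√13881 = 0.076256 + 0.008488 = 0.084744
P80 = (1/0.084744)² = 11.8002² = 139.25 µm

P80 = 139.2 µm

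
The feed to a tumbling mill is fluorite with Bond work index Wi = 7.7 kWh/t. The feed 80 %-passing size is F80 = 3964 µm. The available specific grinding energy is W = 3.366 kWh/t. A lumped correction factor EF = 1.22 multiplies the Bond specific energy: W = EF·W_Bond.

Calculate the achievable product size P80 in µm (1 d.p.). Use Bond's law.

P80 = 373.9 µm

W = 10·Wi·(P80^(-½) − F80^(-½))
W_Bond = W / EF = 3.366 / 1.22 = 2.7590 kWh/t
P80^(−½) = W_Bond/(10 Wi) + F80^(−½)
  = 2.7590/(10·7.7) + 1/√3964 = 0.035831 + 0.015883 = 0.051714
P80 = (1/0.051714)² = 19.3370² = 373.92 µm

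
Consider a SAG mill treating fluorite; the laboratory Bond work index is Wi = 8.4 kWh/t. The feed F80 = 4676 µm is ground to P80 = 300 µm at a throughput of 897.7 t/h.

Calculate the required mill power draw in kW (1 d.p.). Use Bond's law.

W = 10 Wi / √P80 − 10 Wi / √F80
W = 10·8.4·(1/√300 − 1/√4676) = 10·8.4·(0.043111) = 3.6213 kWh/t
P_mill = W·ṁ = 3.6213·897.7 = 3250.9 kW

P = 3250.9 kW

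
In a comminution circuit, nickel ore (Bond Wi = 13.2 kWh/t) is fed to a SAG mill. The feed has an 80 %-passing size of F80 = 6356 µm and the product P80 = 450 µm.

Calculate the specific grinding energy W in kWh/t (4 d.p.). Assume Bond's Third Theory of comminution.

W = 4.5668 kWh/t

W = 10 Wi / √P80 − 10 Wi / √F80
1/√450 = 0.047140;  1/√6356 = 0.012543
W = 10·13.2·(0.047140 − 0.012543) = 4.5668 kWh/t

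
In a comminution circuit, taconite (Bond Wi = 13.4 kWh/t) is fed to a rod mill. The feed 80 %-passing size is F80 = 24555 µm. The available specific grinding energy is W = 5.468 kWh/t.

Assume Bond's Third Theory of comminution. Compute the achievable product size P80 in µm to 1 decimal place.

W = 10·Wi·(P80^(-½) − F80^(-½))
⇒ 1/√P80 = W/(10 Wi) + 1/√F80
  = 5.4680/(10·13.4) + 1/√24555 = 0.040806 + 0.006382 = 0.047188
P80 = (1/0.047188)² = 21.1920² = 449.10 µm

P80 = 449.1 µm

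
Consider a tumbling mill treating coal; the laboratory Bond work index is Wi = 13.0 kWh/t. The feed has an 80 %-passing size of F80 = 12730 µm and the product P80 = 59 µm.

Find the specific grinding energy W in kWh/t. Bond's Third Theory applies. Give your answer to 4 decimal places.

Bond:  W = 10 Wi (1/√P − 1/√F)
1/√59 = 0.130189;  1/√12730 = 0.008863
W = 10·13.0·(0.130189 − 0.008863) = 15.7724 kWh/t

W = 15.7724 kWh/t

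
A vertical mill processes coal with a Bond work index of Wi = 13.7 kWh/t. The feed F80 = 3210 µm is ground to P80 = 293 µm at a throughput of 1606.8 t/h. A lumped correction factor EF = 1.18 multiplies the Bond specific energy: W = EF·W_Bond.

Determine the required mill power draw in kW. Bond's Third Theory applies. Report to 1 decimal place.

P = 10590.4 kW

Bond: W = 10·Wi·(1/√P80 − 1/√F80)
W = 10·13.7·(1/√293 − 1/√3210) = 10·13.7·(0.040771) = 5.5856 kWh/t
With EF = 1.18: W = 5.5856·1.18 = 6.5910 kWh/t
Power = W × throughput = 6.5910 kWh/t × 1606.8 t/h = 10590.4 kW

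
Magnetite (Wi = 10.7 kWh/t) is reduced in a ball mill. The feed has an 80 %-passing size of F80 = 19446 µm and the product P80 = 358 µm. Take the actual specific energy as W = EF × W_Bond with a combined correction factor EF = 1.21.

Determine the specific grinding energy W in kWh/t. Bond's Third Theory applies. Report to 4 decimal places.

W = 10 Wi (1/√P80 − 1/√F80)  [Bond]
1/√358 = 0.052852;  1/√19446 = 0.007171
W = 10·10.7·(0.052852 − 0.007171) = 4.8878 kWh/t
Corrected W = EF·W_Bond = 1.21·4.8878 = 5.9143 kWh/t

W = 5.9143 kWh/t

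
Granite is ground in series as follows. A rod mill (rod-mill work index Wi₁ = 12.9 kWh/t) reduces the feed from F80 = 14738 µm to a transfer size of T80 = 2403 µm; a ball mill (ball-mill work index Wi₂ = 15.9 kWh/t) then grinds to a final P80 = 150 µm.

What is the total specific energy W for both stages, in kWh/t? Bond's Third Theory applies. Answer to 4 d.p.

W = 10·Wi·[P80^(−½) − F80^(−½)]
Stage 1 (14738→2403 µm, Wi₁=12.9): W₁ = 10·12.9·(0.020400 − 0.008237) = 1.5690 kWh/t
Stage 2 (2403→150 µm, Wi₂=15.9): W₂ = 10·15.9·(0.081650 − 0.020400) = 9.7387 kWh/t
W = W₁ + W₂ = 1.5690 + 9.7387 = 11.3077 kWh/t

W = 11.3077 kWh/t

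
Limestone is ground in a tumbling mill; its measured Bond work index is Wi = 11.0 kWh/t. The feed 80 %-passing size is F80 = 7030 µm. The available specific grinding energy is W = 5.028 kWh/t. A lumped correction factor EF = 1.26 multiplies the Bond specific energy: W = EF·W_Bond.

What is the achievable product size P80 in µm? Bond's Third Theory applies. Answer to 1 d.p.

P80 = 430.4 µm

W = 10 Wi / √P80 − 10 Wi / √F80
W_Bond = W / EF = 5.028 / 1.26 = 3.9905 kWh/t
1/√P80 = 1/√F80 + W_Bond/(10·Wi)
  = 3.9905/(10·11.0) + 1/√7030 = 0.036277 + 0.011927 = 0.048204
P80 = (1/0.048204)² = 20.7452² = 430.37 µm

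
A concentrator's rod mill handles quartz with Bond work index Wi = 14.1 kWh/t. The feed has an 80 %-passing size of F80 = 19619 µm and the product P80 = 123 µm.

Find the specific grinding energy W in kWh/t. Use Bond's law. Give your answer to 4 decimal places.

Bond:  W = 10 Wi (1/√P − 1/√F)
1/√123 = 0.090167;  1/√19619 = 0.007139
W = 10·14.1·(0.090167 − 0.007139) = 11.7069 kWh/t

W = 11.7069 kWh/t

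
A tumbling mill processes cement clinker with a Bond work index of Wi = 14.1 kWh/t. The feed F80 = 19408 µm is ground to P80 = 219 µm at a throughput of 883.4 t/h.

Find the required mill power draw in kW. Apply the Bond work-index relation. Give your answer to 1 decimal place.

W_Bond = 10·Wi·(1/√P₈₀ − 1/√F₈₀)
W = 10·14.1·(1/√219 − 1/√19408) = 10·14.1·(0.060396) = 8.5158 kWh/t
P = W·T = 8.5158·883.4 = 7522.8 kW

P = 7522.8 kW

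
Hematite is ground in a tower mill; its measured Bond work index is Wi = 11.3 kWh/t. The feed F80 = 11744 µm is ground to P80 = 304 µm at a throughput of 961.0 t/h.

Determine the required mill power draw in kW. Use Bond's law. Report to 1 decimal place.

Bond: W = 10·Wi·(1/√P80 − 1/√F80)
W = 10·11.3·(1/√304 − 1/√11744) = 10·11.3·(0.048126) = 5.4383 kWh/t
P_mill = W·ṁ = 5.4383·961.0 = 5226.2 kW

P = 5226.2 kW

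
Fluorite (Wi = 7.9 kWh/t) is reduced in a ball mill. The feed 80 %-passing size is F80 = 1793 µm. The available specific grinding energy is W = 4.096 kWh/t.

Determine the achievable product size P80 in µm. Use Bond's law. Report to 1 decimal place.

W = 10 Wi (P80^-0.5 − F80^-0.5)
P80^-0.5 = F80^-0.5 + W/(10 Wi)
  = 4.0960/(10·7.9) + 1/√1793 = 0.051848 + 0.023616 = 0.075464
P80 = (1/0.075464)² = 13.2513² = 175.60 µm

P80 = 175.6 µm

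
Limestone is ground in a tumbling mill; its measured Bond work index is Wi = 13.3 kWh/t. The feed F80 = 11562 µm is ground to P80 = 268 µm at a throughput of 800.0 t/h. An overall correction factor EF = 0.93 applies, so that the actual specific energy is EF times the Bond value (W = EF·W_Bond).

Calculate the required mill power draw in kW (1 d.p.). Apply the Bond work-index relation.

W = 10 Wi / √P80 − 10 Wi / √F80
W = 10·13.3·(1/√268 − 1/√11562) = 10·13.3·(0.051785) = 6.8874 kWh/t
With EF = 0.93: W = 6.8874·0.93 = 6.4053 kWh/t
Power = W × throughput = 6.4053 kWh/t × 800.0 t/h = 5124.2 kW

P = 5124.2 kW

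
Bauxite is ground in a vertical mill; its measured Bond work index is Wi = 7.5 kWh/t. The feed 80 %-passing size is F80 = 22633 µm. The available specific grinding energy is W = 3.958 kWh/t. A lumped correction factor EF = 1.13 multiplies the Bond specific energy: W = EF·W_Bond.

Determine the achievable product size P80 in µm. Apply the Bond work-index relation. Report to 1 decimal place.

Bond:  W = 10 Wi (1/√P − 1/√F)
W_Bond = W / EF = 3.958 / 1.13 = 3.5027 kWh/t
1/√P80 = 1/√F80 + W_Bond/(10·Wi)
  = 3.5027/(10·7.5) + 1/√22633 = 0.046702 + 0.006647 = 0.053349
P80 = (1/0.053349)² = 18.7445² = 351.35 µm

P80 = 351.4 µm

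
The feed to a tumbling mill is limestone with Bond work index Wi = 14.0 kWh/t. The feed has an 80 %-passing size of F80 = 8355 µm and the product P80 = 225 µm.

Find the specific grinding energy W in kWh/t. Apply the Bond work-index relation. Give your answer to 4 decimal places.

W = 7.8017 kWh/t

Bond: W = 10·Wi·(1/√P80 − 1/√F80)
1/√225 = 0.066667;  1/√8355 = 0.010940
W = 10·14.0·(0.066667 − 0.010940) = 7.8017 kWh/t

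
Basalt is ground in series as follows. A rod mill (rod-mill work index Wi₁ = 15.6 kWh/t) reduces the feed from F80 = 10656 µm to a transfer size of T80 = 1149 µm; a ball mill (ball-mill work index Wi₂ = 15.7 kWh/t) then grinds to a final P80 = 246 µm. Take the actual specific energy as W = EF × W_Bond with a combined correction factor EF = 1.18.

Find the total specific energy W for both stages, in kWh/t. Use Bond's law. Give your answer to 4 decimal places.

W = 9.9937 kWh/t

W = 10·Wi·[P80^(−½) − F80^(−½)]
Stage 1 (10656→1149 µm, Wi₁=15.6): W₁ = 10·15.6·(0.029501 − 0.009687) = 3.0910 kWh/t
Stage 2 (1149→246 µm, Wi₂=15.7): W₂ = 10·15.7·(0.063758 − 0.029501) = 5.3783 kWh/t
W = W₁ + W₂ = 3.0910 + 5.3783 = 8.4692 kWh/t
Apply correction: 8.4692 × 1.18 = 9.9937 kWh/t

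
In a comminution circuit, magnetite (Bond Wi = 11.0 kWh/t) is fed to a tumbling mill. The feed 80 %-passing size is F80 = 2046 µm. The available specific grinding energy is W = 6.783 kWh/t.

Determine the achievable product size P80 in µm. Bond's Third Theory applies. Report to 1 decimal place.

P80 = 142.5 µm

Bond: W = 10·Wi·(1/√P80 − 1/√F80)
1/√P80 = 1/√F80 + W/(10·Wi)
  = 6.7830/(10·11.0) + 1/√2046 = 0.061664 + 0.022108 = 0.083772
P80 = (1/0.083772)² = 11.9372² = 142.50 µm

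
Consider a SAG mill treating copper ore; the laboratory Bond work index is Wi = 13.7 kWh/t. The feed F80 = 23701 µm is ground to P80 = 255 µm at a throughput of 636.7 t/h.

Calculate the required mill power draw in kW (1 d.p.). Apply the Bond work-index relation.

W = 10·Wi·(P80^(-½) − F80^(-½))
W = 10·13.7·(1/√255 − 1/√23701) = 10·13.7·(0.056127) = 7.6894 kWh/t
P_mill = W·ṁ = 7.6894·636.7 = 4895.8 kW

P = 4895.8 kW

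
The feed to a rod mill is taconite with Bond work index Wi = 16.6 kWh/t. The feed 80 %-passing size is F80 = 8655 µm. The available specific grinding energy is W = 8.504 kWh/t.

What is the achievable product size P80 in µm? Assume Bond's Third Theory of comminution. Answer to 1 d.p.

W = 10 Wi / √P80 − 10 Wi / √F80
P80^-0.5 = F80^-0.5 + W/(10 Wi)
  = 8.5040/(10·16.6) + 1/√8655 = 0.051229 + 0.010749 = 0.061978
P80 = (1/0.061978)² = 16.1348² = 260.33 µm

P80 = 260.3 µm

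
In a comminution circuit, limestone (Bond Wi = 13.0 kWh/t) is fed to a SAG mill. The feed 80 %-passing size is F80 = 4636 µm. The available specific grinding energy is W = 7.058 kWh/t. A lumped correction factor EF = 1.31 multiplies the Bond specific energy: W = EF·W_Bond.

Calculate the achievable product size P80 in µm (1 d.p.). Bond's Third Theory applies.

P80 = 317.4 µm

W_Bond = 10·Wi·(1/√P₈₀ − 1/√F₈₀)
W_Bond = W / EF = 7.058 / 1.31 = 5.3878 kWh/t
1/√P80 = 1/√F80 + W_Bond/(10·Wi)
  = 5.3878/(10·13.0) + 1/√4636 = 0.041445 + 0.014687 = 0.056131
P80 = (1/0.056131)² = 17.8154² = 317.39 µm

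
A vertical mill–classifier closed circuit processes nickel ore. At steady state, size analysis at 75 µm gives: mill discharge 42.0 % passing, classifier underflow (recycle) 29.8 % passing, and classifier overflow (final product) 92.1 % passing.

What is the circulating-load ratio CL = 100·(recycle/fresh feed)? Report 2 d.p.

CL = 410.66 %

Let r = R/F. Size balance at 75 µm:
(1+r)d = ru + o → r = (o−d)/(d−u)
r = (92.1 − 42.0)/(42.0 − 29.8) = 50.1/12.2 = 4.1066
CL = 100·r = 410.66 %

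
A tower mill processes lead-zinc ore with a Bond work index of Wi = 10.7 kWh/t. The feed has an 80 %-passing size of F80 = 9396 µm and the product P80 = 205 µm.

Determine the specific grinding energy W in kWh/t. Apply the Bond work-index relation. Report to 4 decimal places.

W = 10·Wi·[P80^(−½) − F80^(−½)]
1/√205 = 0.069843;  1/√9396 = 0.010316
W = 10·10.7·(0.069843 − 0.010316) = 6.3693 kWh/t

W = 6.3693 kWh/t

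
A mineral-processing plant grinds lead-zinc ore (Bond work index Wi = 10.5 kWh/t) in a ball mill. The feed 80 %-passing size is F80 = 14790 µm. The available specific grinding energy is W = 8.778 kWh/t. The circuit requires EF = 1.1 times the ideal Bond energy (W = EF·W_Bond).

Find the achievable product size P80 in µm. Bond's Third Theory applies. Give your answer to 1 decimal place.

W = 10 Wi (P80^-0.5 − F80^-0.5)
W_Bond = W / EF = 8.778 / 1.1 = 7.9800 kWh/t
P80^(−½) = W_Bond/(10 Wi) + F80^(−½)
  = 7.9800/(10·10.5) + 1/√14790 = 0.076000 + 0.008223 = 0.084223
P80 = (1/0.084223)² = 11.8733² = 140.97 µm

P80 = 141.0 µm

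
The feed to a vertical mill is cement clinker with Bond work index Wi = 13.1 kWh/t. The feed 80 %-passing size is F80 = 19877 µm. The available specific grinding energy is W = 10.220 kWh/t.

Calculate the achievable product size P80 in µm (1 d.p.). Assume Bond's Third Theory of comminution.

P80 = 138.1 µm

W = 10 Wi (P80^-0.5 − F80^-0.5)
P80^(−½) = W/(10 Wi) + F80^(−½)
  = 10.2200/(10·13.1) + 1/√19877 = 0.078015 + 0.007093 = 0.085108
P80 = (1/0.085108)² = 11.7498² = 138.06 µm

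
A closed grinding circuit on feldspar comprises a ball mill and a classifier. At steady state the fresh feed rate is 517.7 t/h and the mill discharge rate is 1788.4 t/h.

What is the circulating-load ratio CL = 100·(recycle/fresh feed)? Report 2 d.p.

M = F + R at steady state, so:
R = M − F = 1788.4 − 517.7 = 1270.7 t/h
CL = 100·R/F = 100·1270.7/517.7 = 245.45 %

CL = 245.45 %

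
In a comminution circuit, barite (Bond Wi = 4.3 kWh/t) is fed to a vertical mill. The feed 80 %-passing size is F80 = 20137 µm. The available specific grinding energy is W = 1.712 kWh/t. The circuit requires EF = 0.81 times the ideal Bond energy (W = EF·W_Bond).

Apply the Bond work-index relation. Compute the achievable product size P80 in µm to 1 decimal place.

Bond: W = 10·Wi·(1/√P80 − 1/√F80)
W_Bond = W / EF = 1.712 / 0.81 = 2.1136 kWh/t
P80^(−½) = W_Bond/(10 Wi) + F80^(−½)
  = 2.1136/(10·4.3) + 1/√20137 = 0.049153 + 0.007047 = 0.056200
P80 = (1/0.056200)² = 17.7936² = 316.61 µm

P80 = 316.6 µm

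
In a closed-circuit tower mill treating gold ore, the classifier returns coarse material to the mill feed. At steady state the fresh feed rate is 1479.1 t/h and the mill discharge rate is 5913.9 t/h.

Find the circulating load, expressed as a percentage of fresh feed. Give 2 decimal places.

CL = 299.83 %

Steady state: M = F + R.
R = M − F = 5913.9 − 1479.1 = 4434.8 t/h
CL = 100·R/F = 100·4434.8/1479.1 = 299.83 %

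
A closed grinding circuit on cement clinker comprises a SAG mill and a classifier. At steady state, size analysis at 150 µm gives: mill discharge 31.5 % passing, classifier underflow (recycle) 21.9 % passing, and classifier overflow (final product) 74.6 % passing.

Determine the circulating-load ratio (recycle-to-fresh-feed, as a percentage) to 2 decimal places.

Classifier node, passing 150 µm:
d + r·d = r·u + o → r(d−u) = o−d
r = (74.6 − 31.5)/(31.5 − 21.9) = 43.1/9.6 = 4.4896
CL = 100·r = 448.96 %

CL = 448.96 %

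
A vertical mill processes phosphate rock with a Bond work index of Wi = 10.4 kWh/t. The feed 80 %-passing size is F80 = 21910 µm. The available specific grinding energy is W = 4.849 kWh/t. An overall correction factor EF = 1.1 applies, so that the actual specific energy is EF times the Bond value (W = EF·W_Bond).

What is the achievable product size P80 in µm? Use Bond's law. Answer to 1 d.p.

P80 = 414.1 µm

W = 10 Wi / √P80 − 10 Wi / √F80
W_Bond = W / EF = 4.849 / 1.1 = 4.4082 kWh/t
⇒ 1/√P80 = W_Bond/(10·Wi) + 1/√F80
  = 4.4082/(10·10.4) + 1/√21910 = 0.042386 + 0.006756 = 0.049142
P80 = (1/0.049142)² = 20.3491² = 414.09 µm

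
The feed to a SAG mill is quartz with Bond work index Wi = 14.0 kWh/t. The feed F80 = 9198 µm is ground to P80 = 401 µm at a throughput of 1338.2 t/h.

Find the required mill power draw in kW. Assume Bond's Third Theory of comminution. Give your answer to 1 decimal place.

P = 7402.3 kW

W_Bond = 10·Wi·(1/√P₈₀ − 1/√F₈₀)
W = 10·14.0·(1/√401 − 1/√9198) = 10·14.0·(0.039511) = 5.5315 kWh/t
Power = W × throughput = 5.5315 kWh/t × 1338.2 t/h = 7402.3 kW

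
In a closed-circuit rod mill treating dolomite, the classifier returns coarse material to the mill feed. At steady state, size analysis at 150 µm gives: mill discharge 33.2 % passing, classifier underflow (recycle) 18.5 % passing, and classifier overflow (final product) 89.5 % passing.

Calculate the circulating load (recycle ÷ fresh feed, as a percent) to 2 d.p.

Mass balance on the −150 µm fraction:
Fd + Rd = Ru + Fo ⇒ R/F = (o−d)/(d−u)
r = (89.5 − 33.2)/(33.2 − 18.5) = 56.3/14.7 = 3.8299
CL = 100·r = 382.99 %

CL = 382.99 %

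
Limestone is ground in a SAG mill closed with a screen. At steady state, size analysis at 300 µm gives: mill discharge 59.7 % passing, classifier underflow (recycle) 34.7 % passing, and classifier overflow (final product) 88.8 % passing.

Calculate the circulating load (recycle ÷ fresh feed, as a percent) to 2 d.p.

CL = 116.40 %

Classifier node, passing 300 µm:
d + r·d = r·u + o → r(d−u) = o−d
r = (88.8 − 59.7)/(59.7 − 34.7) = 29.1/25.0 = 1.1640
CL = 100·r = 116.40 %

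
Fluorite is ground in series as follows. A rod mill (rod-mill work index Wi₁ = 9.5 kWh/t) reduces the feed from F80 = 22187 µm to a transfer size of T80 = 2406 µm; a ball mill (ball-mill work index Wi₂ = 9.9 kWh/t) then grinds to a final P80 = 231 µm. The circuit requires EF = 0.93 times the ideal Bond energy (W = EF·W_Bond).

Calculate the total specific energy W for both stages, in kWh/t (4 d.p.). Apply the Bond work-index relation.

W = 5.3888 kWh/t

Bond:  W = 10 Wi (1/√P − 1/√F)
Stage 1 (22187→2406 µm, Wi₁=9.5): W₁ = 10·9.5·(0.020387 − 0.006714) = 1.2990 kWh/t
Stage 2 (2406→231 µm, Wi₂=9.9): W₂ = 10·9.9·(0.065795 − 0.020387) = 4.4954 kWh/t
W = W₁ + W₂ = 1.2990 + 4.4954 = 5.7944 kWh/t
W_actual = 0.93 × 5.7944 = 5.3888 kWh/t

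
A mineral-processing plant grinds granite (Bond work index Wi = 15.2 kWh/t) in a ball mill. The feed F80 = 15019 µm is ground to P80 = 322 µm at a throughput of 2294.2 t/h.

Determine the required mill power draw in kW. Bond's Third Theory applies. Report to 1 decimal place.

P = 16587.8 kW

W = 10 Wi (1/√P80 − 1/√F80)  [Bond]
W = 10·15.2·(1/√322 − 1/√15019) = 10·15.2·(0.047568) = 7.2303 kWh/t
P_mill = W·ṁ = 7.2303·2294.2 = 16587.8 kW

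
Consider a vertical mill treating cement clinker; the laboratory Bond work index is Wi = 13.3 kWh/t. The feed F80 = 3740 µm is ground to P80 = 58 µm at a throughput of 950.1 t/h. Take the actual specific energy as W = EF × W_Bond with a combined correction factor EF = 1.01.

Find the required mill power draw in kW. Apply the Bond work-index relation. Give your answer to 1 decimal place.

Bond:  W = 10 Wi (1/√P − 1/√F)
W = 10·13.3·(1/√58 − 1/√3740) = 10·13.3·(0.114955) = 15.2890 kWh/t
With EF = 1.01: W = 15.2890·1.01 = 15.4419 kWh/t
P_mill = W·ṁ = 15.4419·950.1 = 14671.3 kW

P = 14671.3 kW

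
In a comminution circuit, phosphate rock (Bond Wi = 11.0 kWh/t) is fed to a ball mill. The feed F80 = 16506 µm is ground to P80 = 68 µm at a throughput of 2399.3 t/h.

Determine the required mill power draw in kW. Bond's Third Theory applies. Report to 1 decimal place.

P = 29951.1 kW

W = 10 Wi (P80^-0.5 − F80^-0.5)
W = 10·11.0·(1/√68 − 1/√16506) = 10·11.0·(0.113484) = 12.4833 kWh/t
P = W·T = 12.4833·2399.3 = 29951.1 kW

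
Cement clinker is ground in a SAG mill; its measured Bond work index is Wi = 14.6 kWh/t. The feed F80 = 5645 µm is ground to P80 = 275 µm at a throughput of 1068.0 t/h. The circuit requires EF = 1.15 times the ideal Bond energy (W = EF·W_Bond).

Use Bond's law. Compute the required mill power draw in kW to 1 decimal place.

P = 8426.6 kW

W = 10 Wi (P80^-0.5 − F80^-0.5)
W = 10·14.6·(1/√275 − 1/√5645) = 10·14.6·(0.046993) = 6.8609 kWh/t
Apply correction: 6.8609 × 1.15 = 7.8901 kWh/t
Mill draw = 7.8901 × 1068.0 = 8426.6 kW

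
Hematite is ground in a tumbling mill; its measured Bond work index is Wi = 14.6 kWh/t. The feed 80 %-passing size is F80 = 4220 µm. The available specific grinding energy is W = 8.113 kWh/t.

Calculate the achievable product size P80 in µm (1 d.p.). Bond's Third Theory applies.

W_Bond = 10·Wi·(1/√P₈₀ − 1/√F₈₀)
1/√P80 = 1/√F80 + W/(10·Wi)
  = 8.1130/(10·14.6) + 1/√4220 = 0.055568 + 0.015394 = 0.070962
P80 = (1/0.070962)² = 14.0920² = 198.58 µm

P80 = 198.6 µm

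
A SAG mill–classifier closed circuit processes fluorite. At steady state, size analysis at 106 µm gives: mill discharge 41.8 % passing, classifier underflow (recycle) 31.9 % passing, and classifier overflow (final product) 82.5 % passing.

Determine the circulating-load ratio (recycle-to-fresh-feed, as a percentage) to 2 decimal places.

CL = 411.11 %

Balance %-passing 106 µm (r = R/F):
r = (o − d)/(d − u)
r = (82.5 − 41.8)/(41.8 − 31.9) = 40.7/9.9 = 4.1111
CL = 100·r = 411.11 %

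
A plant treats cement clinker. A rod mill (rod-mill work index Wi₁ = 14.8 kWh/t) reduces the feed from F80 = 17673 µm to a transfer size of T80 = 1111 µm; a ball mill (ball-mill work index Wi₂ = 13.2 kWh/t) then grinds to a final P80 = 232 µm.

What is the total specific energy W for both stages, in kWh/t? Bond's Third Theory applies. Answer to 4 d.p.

Bond: W = 10·Wi·(1/√P80 − 1/√F80)
Stage 1 (17673→1111 µm, Wi₁=14.8): W₁ = 10·14.8·(0.030002 − 0.007522) = 3.3269 kWh/t
Stage 2 (1111→232 µm, Wi₂=13.2): W₂ = 10·13.2·(0.065653 − 0.030002) = 4.7060 kWh/t
W = W₁ + W₂ = 3.3269 + 4.7060 = 8.0330 kWh/t

W = 8.0330 kWh/t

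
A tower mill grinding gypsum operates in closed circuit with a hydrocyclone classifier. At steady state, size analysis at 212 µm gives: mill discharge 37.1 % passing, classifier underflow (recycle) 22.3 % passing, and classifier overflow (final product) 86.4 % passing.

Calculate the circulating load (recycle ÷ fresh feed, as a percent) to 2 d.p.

Balance %-passing 212 µm (r = R/F):
d + r·d = r·u + o → r(d−u) = o−d
r = (86.4 − 37.1)/(37.1 − 22.3) = 49.3/14.8 = 3.3311
CL = 100·r = 333.11 %

CL = 333.11 %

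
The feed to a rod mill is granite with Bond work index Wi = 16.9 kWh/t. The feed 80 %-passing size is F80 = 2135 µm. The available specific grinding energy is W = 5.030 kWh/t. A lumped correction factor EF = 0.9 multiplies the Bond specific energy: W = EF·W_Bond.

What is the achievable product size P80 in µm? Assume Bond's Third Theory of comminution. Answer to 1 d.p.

W = 10·Wi·(P80^(-½) − F80^(-½))
W_Bond = W / EF = 5.030 / 0.9 = 5.5889 kWh/t
P80^(−½) = W_Bond/(10 Wi) + F80^(−½)
  = 5.5889/(10·16.9) + 1/√2135 = 0.033070 + 0.021642 = 0.054713
P80 = (1/0.054713)² = 18.2773² = 334.06 µm

P80 = 334.1 µm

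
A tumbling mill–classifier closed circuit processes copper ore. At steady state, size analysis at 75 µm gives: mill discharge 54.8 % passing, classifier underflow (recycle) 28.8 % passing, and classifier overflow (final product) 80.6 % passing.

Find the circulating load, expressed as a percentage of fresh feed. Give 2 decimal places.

CL = 99.23 %

Let r = R/F. Size balance at 75 µm:
(1+r)d = ru + o → r = (o−d)/(d−u)
r = (80.6 − 54.8)/(54.8 − 28.8) = 25.8/26.0 = 0.9923
CL = 100·r = 99.23 %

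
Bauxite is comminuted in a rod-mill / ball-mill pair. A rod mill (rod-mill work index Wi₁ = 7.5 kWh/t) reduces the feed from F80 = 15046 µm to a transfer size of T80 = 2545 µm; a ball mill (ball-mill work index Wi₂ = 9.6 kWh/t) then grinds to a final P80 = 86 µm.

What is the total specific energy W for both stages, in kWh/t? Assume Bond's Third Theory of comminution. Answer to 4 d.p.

W = 9.3242 kWh/t

W_Bond = 10·Wi·(1/√P₈₀ − 1/√F₈₀)
Stage 1 (15046→2545 µm, Wi₁=7.5): W₁ = 10·7.5·(0.019822 − 0.008152) = 0.8752 kWh/t
Stage 2 (2545→86 µm, Wi₂=9.6): W₂ = 10·9.6·(0.107833 − 0.019822) = 8.4490 kWh/t
W = W₁ + W₂ = 0.8752 + 8.4490 = 9.3242 kWh/t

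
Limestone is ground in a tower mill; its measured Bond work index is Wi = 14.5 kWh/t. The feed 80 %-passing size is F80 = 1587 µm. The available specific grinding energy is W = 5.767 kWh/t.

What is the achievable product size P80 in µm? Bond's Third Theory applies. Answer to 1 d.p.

P80 = 237.6 µm

Bond:  W = 10 Wi (1/√P − 1/√F)
P80^(−½) = W/(10 Wi) + F80^(−½)
  = 5.7670/(10·14.5) + 1/√1587 = 0.039772 + 0.025102 = 0.064875
P80 = (1/0.064875)² = 15.4144² = 237.60 µm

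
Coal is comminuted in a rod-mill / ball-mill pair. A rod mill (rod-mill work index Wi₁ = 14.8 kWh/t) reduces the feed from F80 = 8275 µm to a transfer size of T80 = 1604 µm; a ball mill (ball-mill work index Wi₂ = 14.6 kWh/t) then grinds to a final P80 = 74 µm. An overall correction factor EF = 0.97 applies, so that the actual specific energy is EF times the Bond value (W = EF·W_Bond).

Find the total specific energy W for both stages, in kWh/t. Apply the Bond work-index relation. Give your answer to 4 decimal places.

W = 14.9333 kWh/t

Bond: W = 10·Wi·(1/√P80 − 1/√F80)
Stage 1 (8275→1604 µm, Wi₁=14.8): W₁ = 10·14.8·(0.024969 − 0.010993) = 2.0684 kWh/t
Stage 2 (1604→74 µm, Wi₂=14.6): W₂ = 10·14.6·(0.116248 − 0.024969) = 13.3267 kWh/t
W = W₁ + W₂ = 2.0684 + 13.3267 = 15.3951 kWh/t
With EF = 0.97: W = 15.3951·0.97 = 14.9333 kWh/t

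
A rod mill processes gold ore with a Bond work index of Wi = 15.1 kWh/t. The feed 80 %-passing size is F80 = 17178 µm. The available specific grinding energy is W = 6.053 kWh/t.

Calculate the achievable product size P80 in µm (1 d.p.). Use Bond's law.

P80 = 439.2 µm

Bond:  W = 10 Wi (1/√P − 1/√F)
⇒ 1/√P80 = W/(10 Wi) + 1/√F80
  = 6.0530/(10·15.1) + 1/√17178 = 0.040086 + 0.007630 = 0.047716
P80 = (1/0.047716)² = 20.9574² = 439.21 µm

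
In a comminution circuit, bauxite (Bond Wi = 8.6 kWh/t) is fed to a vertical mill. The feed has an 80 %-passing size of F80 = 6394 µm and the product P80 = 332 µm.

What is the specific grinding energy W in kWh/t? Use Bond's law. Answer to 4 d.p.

W = 3.6444 kWh/t

W = 10·Wi·(P80^(-½) − F80^(-½))
1/√332 = 0.054882;  1/√6394 = 0.012506
W = 10·8.6·(0.054882 − 0.012506) = 3.6444 kWh/t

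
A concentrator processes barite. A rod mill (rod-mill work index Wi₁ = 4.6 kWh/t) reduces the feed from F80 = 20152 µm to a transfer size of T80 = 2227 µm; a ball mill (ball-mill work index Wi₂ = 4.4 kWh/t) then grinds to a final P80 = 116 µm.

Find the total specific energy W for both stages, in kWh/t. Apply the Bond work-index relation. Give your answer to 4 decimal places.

W_Bond = 10·Wi·(1/√P₈₀ − 1/√F₈₀)
Stage 1 (20152→2227 µm, Wi₁=4.6): W₁ = 10·4.6·(0.021190 − 0.007044) = 0.6507 kWh/t
Stage 2 (2227→116 µm, Wi₂=4.4): W₂ = 10·4.4·(0.092848 − 0.021190) = 3.1529 kWh/t
W = W₁ + W₂ = 0.6507 + 3.1529 = 3.8036 kWh/t

W = 3.8036 kWh/t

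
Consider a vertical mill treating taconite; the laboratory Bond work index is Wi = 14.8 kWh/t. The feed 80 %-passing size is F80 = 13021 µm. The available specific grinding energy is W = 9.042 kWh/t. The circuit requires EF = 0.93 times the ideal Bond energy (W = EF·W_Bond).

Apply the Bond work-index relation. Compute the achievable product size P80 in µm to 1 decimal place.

W_Bond = 10·Wi·(1/√P₈₀ − 1/√F₈₀)
W_Bond = W / EF = 9.042 / 0.93 = 9.7226 kWh/t
⇒ 1/√P80 = W_Bond/(10·Wi) + 1/√F80
  = 9.7226/(10·14.8) + 1/√13021 = 0.065693 + 0.008764 = 0.074457
P80 = (1/0.074457)² = 13.4306² = 180.38 µm

P80 = 180.4 µm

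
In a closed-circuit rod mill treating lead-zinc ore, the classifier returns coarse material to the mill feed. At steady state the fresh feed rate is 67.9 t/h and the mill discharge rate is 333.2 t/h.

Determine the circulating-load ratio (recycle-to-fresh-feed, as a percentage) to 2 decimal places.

M = F + R at steady state, so:
R = M − F = 333.2 − 67.9 = 265.3 t/h
CL = 100·R/F = 100·265.3/67.9 = 390.72 %

CL = 390.72 %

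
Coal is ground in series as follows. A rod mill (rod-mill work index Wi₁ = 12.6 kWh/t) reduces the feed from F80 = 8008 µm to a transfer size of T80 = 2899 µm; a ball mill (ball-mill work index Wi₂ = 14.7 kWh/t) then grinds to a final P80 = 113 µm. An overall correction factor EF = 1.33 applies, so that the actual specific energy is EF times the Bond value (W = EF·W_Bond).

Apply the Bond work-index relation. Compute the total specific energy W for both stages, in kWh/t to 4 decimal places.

W = 10 Wi (1/√P80 − 1/√F80)  [Bond]
Stage 1 (8008→2899 µm, Wi₁=12.6): W₁ = 10·12.6·(0.018573 − 0.011175) = 0.9321 kWh/t
Stage 2 (2899→113 µm, Wi₂=14.7): W₂ = 10·14.7·(0.094072 − 0.018573) = 11.0984 kWh/t
W = W₁ + W₂ = 0.9321 + 11.0984 = 12.0306 kWh/t
With EF = 1.33: W = 12.0306·1.33 = 16.0006 kWh/t

W = 16.0006 kWh/t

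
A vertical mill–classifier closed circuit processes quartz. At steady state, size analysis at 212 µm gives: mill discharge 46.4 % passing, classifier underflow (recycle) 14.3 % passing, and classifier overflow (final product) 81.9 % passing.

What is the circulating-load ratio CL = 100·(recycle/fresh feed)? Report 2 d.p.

CL = 110.59 %

Let r = R/F. Size balance at 212 µm:
r = (o − d)/(d − u)
r = (81.9 − 46.4)/(46.4 − 14.3) = 35.5/32.1 = 1.1059
CL = 100·r = 110.59 %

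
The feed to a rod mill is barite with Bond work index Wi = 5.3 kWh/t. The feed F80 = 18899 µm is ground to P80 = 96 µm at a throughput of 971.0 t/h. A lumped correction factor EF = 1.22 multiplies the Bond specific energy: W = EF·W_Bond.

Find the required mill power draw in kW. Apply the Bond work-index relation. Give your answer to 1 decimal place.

P = 5951.2 kW

W_Bond = 10·Wi·(1/√P₈₀ − 1/√F₈₀)
W = 10·5.3·(1/√96 − 1/√18899) = 10·5.3·(0.094788) = 5.0238 kWh/t
W_actual = 1.22 × 5.0238 = 6.1290 kWh/t
Mill draw = 6.1290 × 971.0 = 5951.2 kW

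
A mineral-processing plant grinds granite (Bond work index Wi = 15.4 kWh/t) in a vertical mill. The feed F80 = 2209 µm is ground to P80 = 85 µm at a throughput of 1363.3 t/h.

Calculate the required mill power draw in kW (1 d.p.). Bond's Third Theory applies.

W = 10 Wi (P80^-0.5 − F80^-0.5)
W = 10·15.4·(1/√85 − 1/√2209) = 10·15.4·(0.087189) = 13.4270 kWh/t
P_mill = W·ṁ = 13.4270·1363.3 = 18305.1 kW

P = 18305.1 kW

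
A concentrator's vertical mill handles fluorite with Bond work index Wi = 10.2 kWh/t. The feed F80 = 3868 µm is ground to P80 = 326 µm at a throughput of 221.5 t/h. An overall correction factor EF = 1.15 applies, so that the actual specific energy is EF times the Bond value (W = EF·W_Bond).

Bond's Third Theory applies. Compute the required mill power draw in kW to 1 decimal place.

P = 1021.2 kW

W = 10·Wi·[P80^(−½) − F80^(−½)]
W = 10·10.2·(1/√326 − 1/√3868) = 10·10.2·(0.039306) = 4.0092 kWh/t
With EF = 1.15: W = 4.0092·1.15 = 4.6106 kWh/t
P = W·T = 4.6106·221.5 = 1021.2 kW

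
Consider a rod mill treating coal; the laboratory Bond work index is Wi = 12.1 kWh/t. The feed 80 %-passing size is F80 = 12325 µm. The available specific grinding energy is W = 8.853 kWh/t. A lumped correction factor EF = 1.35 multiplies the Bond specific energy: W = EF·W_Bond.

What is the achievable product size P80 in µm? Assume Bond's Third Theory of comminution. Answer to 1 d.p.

P80 = 250.3 µm

W = 10 Wi (1/√P80 − 1/√F80)  [Bond]
W_Bond = W / EF = 8.853 / 1.35 = 6.5578 kWh/t
1/√P80 = 1/√F80 + W_Bond/(10·Wi)
  = 6.5578/(10·12.1) + 1/√12325 = 0.054197 + 0.009008 = 0.063204
P80 = (1/0.063204)² = 15.8218² = 250.33 µm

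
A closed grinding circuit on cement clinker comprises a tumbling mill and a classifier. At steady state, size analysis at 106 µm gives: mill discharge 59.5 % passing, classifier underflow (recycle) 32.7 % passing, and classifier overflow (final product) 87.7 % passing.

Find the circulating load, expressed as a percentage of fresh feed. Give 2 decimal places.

Let r = R/F. Size balance at 106 µm:
(1+r)·d = r·u + o ⇒ r = (o−d)/(d−u)
r = (87.7 − 59.5)/(59.5 − 32.7) = 28.2/26.8 = 1.0522
CL = 100·r = 105.22 %

CL = 105.22 %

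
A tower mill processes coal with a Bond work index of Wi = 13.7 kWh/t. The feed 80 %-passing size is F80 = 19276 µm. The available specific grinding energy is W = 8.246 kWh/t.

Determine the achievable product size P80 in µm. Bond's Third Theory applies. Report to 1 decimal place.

W_Bond = 10·Wi·(1/√P₈₀ − 1/√F₈₀)
⇒ 1/√P80 = W/(10 Wi) + 1/√F80
  = 8.2460/(10·13.7) + 1/√19276 = 0.060190 + 0.007203 = 0.067392
P80 = (1/0.067392)² = 14.8385² = 220.18 µm

P80 = 220.2 µm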